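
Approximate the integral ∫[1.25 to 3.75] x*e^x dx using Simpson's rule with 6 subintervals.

f(x) = x*e^x
a = 1.25, b = 3.75, n = 6
h = (b - a)/n = 0.416667

Simpson's rule: (h/3)[f(x₀) + 4f(x₁) + 2f(x₂) + ... + f(xₙ)]

x_0 = 1.2500, f(x_0) = 4.362929, coefficient = 1
x_1 = 1.6667, f(x_1) = 8.824150, coefficient = 4
x_2 = 2.0833, f(x_2) = 16.731656, coefficient = 2
x_3 = 2.5000, f(x_3) = 30.456235, coefficient = 4
x_4 = 2.9167, f(x_4) = 53.898793, coefficient = 2
x_5 = 3.3333, f(x_5) = 93.438750, coefficient = 4
x_6 = 3.7500, f(x_6) = 159.454058, coefficient = 1

I ≈ (0.416667/3) × 835.954423 = 116.104781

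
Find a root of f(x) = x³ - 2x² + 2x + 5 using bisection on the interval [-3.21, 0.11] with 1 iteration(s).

f(x) = x³ - 2x² + 2x + 5
Initial interval: [-3.21, 0.11]

Iteration 1:
  c_1 = (-3.210000 + 0.110000)/2 = -1.550000
  f(c_1) = f(-1.550000) = -6.628875
  f(a) × f(c) ≥ 0, new interval: [-1.550000, 0.110000]

After 1 iteration(s), the approximation is c_1 = -1.550000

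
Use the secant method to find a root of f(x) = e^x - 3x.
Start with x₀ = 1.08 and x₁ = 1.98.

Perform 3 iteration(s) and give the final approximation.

f(x) = e^x - 3x
x₀ = 1.08, x₁ = 1.98

Secant formula: x_{n+1} = x_n - f(x_n)(x_n - x_{n-1})/(f(x_n) - f(x_{n-1}))

Iteration 1:
  f(1.080000) = -0.295320
  f(1.980000) = 1.302743
  x_2 = 1.980000 - 1.302743×(1.980000 - 1.080000)/(1.302743 - (-0.295320))
       = 1.246319
Iteration 2:
  f(1.980000) = 1.302743
  f(1.246319) = -0.261438
  x_3 = 1.246319 - (-0.261438)×(1.246319 - 1.980000)/(-0.261438 - 1.302743)
       = 1.368947
Iteration 3:
  f(1.246319) = -0.261438
  f(1.368947) = -0.175632
  x_4 = 1.368947 - (-0.175632)×(1.368947 - 1.246319)/(-0.175632 - (-0.261438))
       = 1.619947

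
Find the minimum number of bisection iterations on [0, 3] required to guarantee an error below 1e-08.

We need (b-a)/2^n ≤ 1e-08
(3 - 0)/2^n ≤ 1e-08
3/2^n ≤ 1e-08
2^n ≥ 300000000
n ≥ log₂(300000000) = 28.16
n ≥ 29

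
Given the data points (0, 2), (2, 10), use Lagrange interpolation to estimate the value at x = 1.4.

Lagrange interpolation formula:
P(x) = Σ yᵢ × Lᵢ(x)
where Lᵢ(x) = Π_{j≠i} (x - xⱼ)/(xᵢ - xⱼ)

L_0(1.4) = (1.4 - 2)/(0 - 2) = 0.300000
L_1(1.4) = (1.4 - 0)/(2 - 0) = 0.700000

P(1.4) = 2×L_0(1.4) + 10×L_1(1.4)
P(1.4) = 7.600000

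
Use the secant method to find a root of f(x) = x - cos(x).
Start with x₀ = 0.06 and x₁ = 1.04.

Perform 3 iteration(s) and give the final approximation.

f(x) = x - cos(x)
x₀ = 0.06, x₁ = 1.04

Secant formula: x_{n+1} = x_n - f(x_n)(x_n - x_{n-1})/(f(x_n) - f(x_{n-1}))

Iteration 1:
  f(0.060000) = -0.938201
  f(1.040000) = 0.533780
  x_2 = 1.040000 - 0.533780×(1.040000 - 0.060000)/(0.533780 - (-0.938201))
       = 0.684626
Iteration 2:
  f(1.040000) = 0.533780
  f(0.684626) = -0.090030
  x_3 = 0.684626 - (-0.090030)×(0.684626 - 1.040000)/(-0.090030 - 0.533780)
       = 0.735914
Iteration 3:
  f(0.684626) = -0.090030
  f(0.735914) = -0.005303
  x_4 = 0.735914 - (-0.005303)×(0.735914 - 0.684626)/(-0.005303 - (-0.090030))
       = 0.739124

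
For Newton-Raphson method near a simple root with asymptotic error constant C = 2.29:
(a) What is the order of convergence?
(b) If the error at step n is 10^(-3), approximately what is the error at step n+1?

(a) Newton-Raphson has quadratic (order 2) convergence near simple roots.
    This means |e_{n+1}| ≈ C|e_n|².

(b) With |e_n| = 10^(-3) and C = 2.29:
    |e_{n+1}| ≈ 2.29 × (10^(-3))² = 2.29 × 10^(-6)

(a) 2 (quadratic); (b) |e_{n+1}| ≈ 2.290e-06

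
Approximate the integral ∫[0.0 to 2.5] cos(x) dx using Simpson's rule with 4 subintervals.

f(x) = cos(x)
a = 0.0, b = 2.5, n = 4
h = (b - a)/n = 0.625000

Simpson's rule: (h/3)[f(x₀) + 4f(x₁) + 2f(x₂) + ... + f(xₙ)]

x_0 = 0.0000, f(x_0) = 1.000000, coefficient = 1
x_1 = 0.6250, f(x_1) = 0.810963, coefficient = 4
x_2 = 1.2500, f(x_2) = 0.315322, coefficient = 2
x_3 = 1.8750, f(x_3) = -0.299534, coefficient = 4
x_4 = 2.5000, f(x_4) = -0.801144, coefficient = 1

I ≈ (0.625000/3) × 2.875220 = 0.599004
Exact value: 0.598472
Error: 0.000532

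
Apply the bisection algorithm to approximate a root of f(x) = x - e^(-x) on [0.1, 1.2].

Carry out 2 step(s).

f(x) = x - e^(-x)
Initial interval: [0.1, 1.2]

Iteration 1:
  c_1 = (0.100000 + 1.200000)/2 = 0.650000
  f(c_1) = f(0.650000) = 0.127954
  f(a) × f(c) < 0, new interval: [0.100000, 0.650000]
Iteration 2:
  c_2 = (0.100000 + 0.650000)/2 = 0.375000
  f(c_2) = f(0.375000) = -0.312289
  f(a) × f(c) ≥ 0, new interval: [0.375000, 0.650000]

After 2 iteration(s), the approximation is c_2 = 0.375000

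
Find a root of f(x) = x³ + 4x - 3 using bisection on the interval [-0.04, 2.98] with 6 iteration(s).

f(x) = x³ + 4x - 3
Initial interval: [-0.04, 2.98]

Iteration 1:
  c_1 = (-0.040000 + 2.980000)/2 = 1.470000
  f(c_1) = f(1.470000) = 6.056523
  f(a) × f(c) < 0, new interval: [-0.040000, 1.470000]
Iteration 2:
  c_2 = (-0.040000 + 1.470000)/2 = 0.715000
  f(c_2) = f(0.715000) = 0.225526
  f(a) × f(c) < 0, new interval: [-0.040000, 0.715000]
Iteration 3:
  c_3 = (-0.040000 + 0.715000)/2 = 0.337500
  f(c_3) = f(0.337500) = -1.611557
  f(a) × f(c) ≥ 0, new interval: [0.337500, 0.715000]
Iteration 4:
  c_4 = (0.337500 + 0.715000)/2 = 0.526250
  f(c_4) = f(0.526250) = -0.749261
  f(a) × f(c) ≥ 0, new interval: [0.526250, 0.715000]
Iteration 5:
  c_5 = (0.526250 + 0.715000)/2 = 0.620625
  f(c_5) = f(0.620625) = -0.278451
  f(a) × f(c) ≥ 0, new interval: [0.620625, 0.715000]
Iteration 6:
  c_6 = (0.620625 + 0.715000)/2 = 0.667812
  f(c_6) = f(0.667812) = -0.030923
  f(a) × f(c) ≥ 0, new interval: [0.667812, 0.715000]

After 6 iteration(s), the approximation is c_6 = 0.667812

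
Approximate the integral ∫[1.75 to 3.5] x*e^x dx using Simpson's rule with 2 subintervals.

f(x) = x*e^x
a = 1.75, b = 3.5, n = 2
h = (b - a)/n = 0.875000

Simpson's rule: (h/3)[f(x₀) + 4f(x₁) + 2f(x₂) + ... + f(xₙ)]

x_0 = 1.7500, f(x_0) = 10.070555, coefficient = 1
x_1 = 2.6250, f(x_1) = 36.237007, coefficient = 4
x_2 = 3.5000, f(x_2) = 115.904082, coefficient = 1

I ≈ (0.875000/3) × 270.922665 = 79.019111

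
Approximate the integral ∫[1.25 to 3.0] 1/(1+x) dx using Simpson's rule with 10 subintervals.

f(x) = 1/(1+x)
a = 1.25, b = 3.0, n = 10
h = (b - a)/n = 0.175000

Simpson's rule: (h/3)[f(x₀) + 4f(x₁) + 2f(x₂) + ... + f(xₙ)]

x_0 = 1.2500, f(x_0) = 0.444444, coefficient = 1
x_1 = 1.4250, f(x_1) = 0.412371, coefficient = 4
x_2 = 1.6000, f(x_2) = 0.384615, coefficient = 2
x_3 = 1.7750, f(x_3) = 0.360360, coefficient = 4
x_4 = 1.9500, f(x_4) = 0.338983, coefficient = 2
x_5 = 2.1250, f(x_5) = 0.320000, coefficient = 4
x_6 = 2.3000, f(x_6) = 0.303030, coefficient = 2
x_7 = 2.4750, f(x_7) = 0.287770, coefficient = 4
x_8 = 2.6500, f(x_8) = 0.273973, coefficient = 2
x_9 = 2.8250, f(x_9) = 0.261438, coefficient = 4
x_10 = 3.0000, f(x_10) = 0.250000, coefficient = 1

I ≈ (0.175000/3) × 9.863404 = 0.575365
Exact value: 0.575364
Error: 0.000001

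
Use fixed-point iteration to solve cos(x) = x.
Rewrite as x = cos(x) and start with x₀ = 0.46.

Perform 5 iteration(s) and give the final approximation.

Equation: cos(x) = x
Fixed-point form: x = cos(x)
x₀ = 0.46

x_1 = g(0.460000) = 0.896052
x_2 = g(0.896052) = 0.624697
x_3 = g(0.624697) = 0.811140
x_4 = g(0.811140) = 0.688672
x_5 = g(0.688672) = 0.772091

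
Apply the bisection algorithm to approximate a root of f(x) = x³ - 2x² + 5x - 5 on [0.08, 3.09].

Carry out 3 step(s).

f(x) = x³ - 2x² + 5x - 5
Initial interval: [0.08, 3.09]

Iteration 1:
  c_1 = (0.080000 + 3.090000)/2 = 1.585000
  f(c_1) = f(1.585000) = 1.882427
  f(a) × f(c) < 0, new interval: [0.080000, 1.585000]
Iteration 2:
  c_2 = (0.080000 + 1.585000)/2 = 0.832500
  f(c_2) = f(0.832500) = -1.646643
  f(a) × f(c) ≥ 0, new interval: [0.832500, 1.585000]
Iteration 3:
  c_3 = (0.832500 + 1.585000)/2 = 1.208750
  f(c_3) = f(1.208750) = -0.112327
  f(a) × f(c) ≥ 0, new interval: [1.208750, 1.585000]

After 3 iteration(s), the approximation is c_3 = 1.208750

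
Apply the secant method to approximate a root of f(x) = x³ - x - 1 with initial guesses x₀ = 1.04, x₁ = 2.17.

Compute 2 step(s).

f(x) = x³ - x - 1
x₀ = 1.04, x₁ = 2.17

Secant formula: x_{n+1} = x_n - f(x_n)(x_n - x_{n-1})/(f(x_n) - f(x_{n-1}))

Iteration 1:
  f(1.040000) = -0.915136
  f(2.170000) = 7.048313
  x_2 = 2.170000 - 7.048313×(2.170000 - 1.040000)/(7.048313 - (-0.915136))
       = 1.169856
Iteration 2:
  f(2.170000) = 7.048313
  f(1.169856) = -0.568833
  x_3 = 1.169856 - (-0.568833)×(1.169856 - 2.170000)/(-0.568833 - 7.048313)
       = 1.244545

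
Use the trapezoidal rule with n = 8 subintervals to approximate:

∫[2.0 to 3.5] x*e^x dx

f(x) = x*e^x
a = 2.0, b = 3.5, n = 8
h = (b - a)/n = 0.187500

Trapezoidal rule: (h/2)[f(x₀) + 2f(x₁) + 2f(x₂) + ... + f(xₙ)]

x_0 = 2.0000, f(x_0) = 14.778112, coefficient = 1
x_1 = 2.1875, f(x_1) = 19.496975, coefficient = 2
x_2 = 2.3750, f(x_2) = 25.533656, coefficient = 2
x_3 = 2.5625, f(x_3) = 33.231006, coefficient = 2
x_4 = 2.7500, f(x_4) = 43.017238, coefficient = 2
x_5 = 2.9375, f(x_5) = 55.426559, coefficient = 2
x_6 = 3.1250, f(x_6) = 71.124672, coefficient = 2
x_7 = 3.3125, f(x_7) = 90.940295, coefficient = 2
x_8 = 3.5000, f(x_8) = 115.904082, coefficient = 1

I ≈ (0.187500/2) × 808.222996 = 75.770906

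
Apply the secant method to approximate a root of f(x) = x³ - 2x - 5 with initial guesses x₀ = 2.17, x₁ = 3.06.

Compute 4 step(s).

f(x) = x³ - 2x - 5
x₀ = 2.17, x₁ = 3.06

Secant formula: x_{n+1} = x_n - f(x_n)(x_n - x_{n-1})/(f(x_n) - f(x_{n-1}))

Iteration 1:
  f(2.170000) = 0.878313
  f(3.060000) = 17.532616
  x_2 = 3.060000 - 17.532616×(3.060000 - 2.170000)/(17.532616 - 0.878313)
       = 2.123063
Iteration 2:
  f(3.060000) = 17.532616
  f(2.123063) = 0.323364
  x_3 = 2.123063 - 0.323364×(2.123063 - 3.060000)/(0.323364 - 17.532616)
       = 2.105458
Iteration 3:
  f(2.123063) = 0.323364
  f(2.105458) = 0.122483
  x_4 = 2.105458 - 0.122483×(2.105458 - 2.123063)/(0.122483 - 0.323364)
       = 2.094724
Iteration 4:
  f(2.105458) = 0.122483
  f(2.094724) = 0.001924
  x_5 = 2.094724 - 0.001924×(2.094724 - 2.105458)/(0.001924 - 0.122483)
       = 2.094553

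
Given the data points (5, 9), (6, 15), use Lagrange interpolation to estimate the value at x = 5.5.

Lagrange interpolation formula:
P(x) = Σ yᵢ × Lᵢ(x)
where Lᵢ(x) = Π_{j≠i} (x - xⱼ)/(xᵢ - xⱼ)

L_0(5.5) = (5.5 - 6)/(5 - 6) = 0.500000
L_1(5.5) = (5.5 - 5)/(6 - 5) = 0.500000

P(5.5) = 9×L_0(5.5) + 15×L_1(5.5)
P(5.5) = 12.000000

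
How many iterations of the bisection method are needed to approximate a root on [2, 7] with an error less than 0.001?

We need (b-a)/2^n ≤ 0.001
(7 - 2)/2^n ≤ 0.001
5/2^n ≤ 0.001
2^n ≥ 5000
n ≥ log₂(5000) = 12.29
n ≥ 13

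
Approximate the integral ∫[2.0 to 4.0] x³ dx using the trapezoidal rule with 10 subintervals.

f(x) = x³
a = 2.0, b = 4.0, n = 10
h = (b - a)/n = 0.200000

Trapezoidal rule: (h/2)[f(x₀) + 2f(x₁) + 2f(x₂) + ... + f(xₙ)]

x_0 = 2.0000, f(x_0) = 8.000000, coefficient = 1
x_1 = 2.2000, f(x_1) = 10.648000, coefficient = 2
x_2 = 2.4000, f(x_2) = 13.824000, coefficient = 2
x_3 = 2.6000, f(x_3) = 17.576000, coefficient = 2
x_4 = 2.8000, f(x_4) = 21.952000, coefficient = 2
x_5 = 3.0000, f(x_5) = 27.000000, coefficient = 2
x_6 = 3.2000, f(x_6) = 32.768000, coefficient = 2
x_7 = 3.4000, f(x_7) = 39.304000, coefficient = 2
x_8 = 3.6000, f(x_8) = 46.656000, coefficient = 2
x_9 = 3.8000, f(x_9) = 54.872000, coefficient = 2
x_10 = 4.0000, f(x_10) = 64.000000, coefficient = 1

I ≈ (0.200000/2) × 601.200000 = 60.120000
Exact value: 60.000000
Error: 0.120000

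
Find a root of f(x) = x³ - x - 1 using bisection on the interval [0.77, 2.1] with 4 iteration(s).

f(x) = x³ - x - 1
Initial interval: [0.77, 2.1]

Iteration 1:
  c_1 = (0.770000 + 2.100000)/2 = 1.435000
  f(c_1) = f(1.435000) = 0.519988
  f(a) × f(c) < 0, new interval: [0.770000, 1.435000]
Iteration 2:
  c_2 = (0.770000 + 1.435000)/2 = 1.102500
  f(c_2) = f(1.102500) = -0.762404
  f(a) × f(c) ≥ 0, new interval: [1.102500, 1.435000]
Iteration 3:
  c_3 = (1.102500 + 1.435000)/2 = 1.268750
  f(c_3) = f(1.268750) = -0.226409
  f(a) × f(c) ≥ 0, new interval: [1.268750, 1.435000]
Iteration 4:
  c_4 = (1.268750 + 1.435000)/2 = 1.351875
  f(c_4) = f(1.351875) = 0.118766
  f(a) × f(c) < 0, new interval: [1.268750, 1.351875]

After 4 iteration(s), the approximation is c_4 = 1.351875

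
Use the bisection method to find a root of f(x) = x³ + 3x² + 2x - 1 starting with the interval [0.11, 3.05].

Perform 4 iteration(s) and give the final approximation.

f(x) = x³ + 3x² + 2x - 1
Initial interval: [0.11, 3.05]

Iteration 1:
  c_1 = (0.110000 + 3.050000)/2 = 1.580000
  f(c_1) = f(1.580000) = 13.593512
  f(a) × f(c) < 0, new interval: [0.110000, 1.580000]
Iteration 2:
  c_2 = (0.110000 + 1.580000)/2 = 0.845000
  f(c_2) = f(0.845000) = 3.435426
  f(a) × f(c) < 0, new interval: [0.110000, 0.845000]
Iteration 3:
  c_3 = (0.110000 + 0.845000)/2 = 0.477500
  f(c_3) = f(0.477500) = 0.747892
  f(a) × f(c) < 0, new interval: [0.110000, 0.477500]
Iteration 4:
  c_4 = (0.110000 + 0.477500)/2 = 0.293750
  f(c_4) = f(0.293750) = -0.128285
  f(a) × f(c) ≥ 0, new interval: [0.293750, 0.477500]

After 4 iteration(s), the approximation is c_4 = 0.293750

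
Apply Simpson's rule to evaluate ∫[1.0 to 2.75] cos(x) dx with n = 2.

f(x) = cos(x)
a = 1.0, b = 2.75, n = 2
h = (b - a)/n = 0.875000

Simpson's rule: (h/3)[f(x₀) + 4f(x₁) + 2f(x₂) + ... + f(xₙ)]

x_0 = 1.0000, f(x_0) = 0.540302, coefficient = 1
x_1 = 1.8750, f(x_1) = -0.299534, coefficient = 4
x_2 = 2.7500, f(x_2) = -0.924302, coefficient = 1

I ≈ (0.875000/3) × -1.582134 = -0.461456
Exact value: -0.459810
Error: 0.001646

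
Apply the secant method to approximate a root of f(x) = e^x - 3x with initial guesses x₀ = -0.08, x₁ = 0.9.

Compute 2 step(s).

f(x) = e^x - 3x
x₀ = -0.08, x₁ = 0.9

Secant formula: x_{n+1} = x_n - f(x_n)(x_n - x_{n-1})/(f(x_n) - f(x_{n-1}))

Iteration 1:
  f(-0.080000) = 1.163116
  f(0.900000) = -0.240397
  x_2 = 0.900000 - (-0.240397)×(0.900000 - (-0.080000))/(-0.240397 - 1.163116)
       = 0.732143
Iteration 2:
  f(0.900000) = -0.240397
  f(0.732143) = -0.116897
  x_3 = 0.732143 - (-0.116897)×(0.732143 - 0.900000)/(-0.116897 - (-0.240397))
       = 0.573261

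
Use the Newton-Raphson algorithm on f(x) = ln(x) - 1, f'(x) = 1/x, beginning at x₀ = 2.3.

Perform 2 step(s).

f(x) = ln(x) - 1
f'(x) = 1/x
x₀ = 2.3

Newton-Raphson formula: x_{n+1} = x_n - f(x_n)/f'(x_n)

Iteration 1:
  f(2.300000) = -0.167091
  f'(2.300000) = 0.434783
  x_1 = 2.300000 - (-0.167091)/0.434783 = 2.684309
Iteration 2:
  f(2.684309) = -0.012577
  f'(2.684309) = 0.372535
  x_2 = 2.684309 - (-0.012577)/0.372535 = 2.718069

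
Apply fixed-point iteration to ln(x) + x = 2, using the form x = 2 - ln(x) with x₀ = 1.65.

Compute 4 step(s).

Equation: ln(x) + x = 2
Fixed-point form: x = 2 - ln(x)
x₀ = 1.65

x_1 = g(1.650000) = 1.499225
x_2 = g(1.499225) = 1.595052
x_3 = g(1.595052) = 1.533094
x_4 = g(1.533094) = 1.572712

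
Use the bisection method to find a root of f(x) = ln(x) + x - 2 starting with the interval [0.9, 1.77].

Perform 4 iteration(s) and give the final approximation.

f(x) = ln(x) + x - 2
Initial interval: [0.9, 1.77]

Iteration 1:
  c_1 = (0.900000 + 1.770000)/2 = 1.335000
  f(c_1) = f(1.335000) = -0.376069
  f(a) × f(c) ≥ 0, new interval: [1.335000, 1.770000]
Iteration 2:
  c_2 = (1.335000 + 1.770000)/2 = 1.552500
  f(c_2) = f(1.552500) = -0.007633
  f(a) × f(c) ≥ 0, new interval: [1.552500, 1.770000]
Iteration 3:
  c_3 = (1.552500 + 1.770000)/2 = 1.661250
  f(c_3) = f(1.661250) = 0.168820
  f(a) × f(c) < 0, new interval: [1.552500, 1.661250]
Iteration 4:
  c_4 = (1.552500 + 1.661250)/2 = 1.606875
  f(c_4) = f(1.606875) = 0.081166
  f(a) × f(c) < 0, new interval: [1.552500, 1.606875]

After 4 iteration(s), the approximation is c_4 = 1.606875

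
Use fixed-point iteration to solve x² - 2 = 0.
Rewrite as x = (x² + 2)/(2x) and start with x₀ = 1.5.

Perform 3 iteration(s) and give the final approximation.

Equation: x² - 2 = 0
Fixed-point form: x = (x² + 2)/(2x)
x₀ = 1.5

x_1 = g(1.500000) = 1.416667
x_2 = g(1.416667) = 1.414216
x_3 = g(1.414216) = 1.414214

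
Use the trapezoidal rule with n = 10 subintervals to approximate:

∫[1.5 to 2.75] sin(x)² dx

f(x) = sin(x)²
a = 1.5, b = 2.75, n = 10
h = (b - a)/n = 0.125000

Trapezoidal rule: (h/2)[f(x₀) + 2f(x₁) + 2f(x₂) + ... + f(xₙ)]

x_0 = 1.5000, f(x_0) = 0.994996, coefficient = 1
x_1 = 1.6250, f(x_1) = 0.997065, coefficient = 2
x_2 = 1.7500, f(x_2) = 0.968228, coefficient = 2
x_3 = 1.8750, f(x_3) = 0.910280, coefficient = 2
x_4 = 2.0000, f(x_4) = 0.826822, coefficient = 2
x_5 = 2.1250, f(x_5) = 0.723044, coefficient = 2
x_6 = 2.2500, f(x_6) = 0.605398, coefficient = 2
x_7 = 2.3750, f(x_7) = 0.481199, coefficient = 2
x_8 = 2.5000, f(x_8) = 0.358169, coefficient = 2
x_9 = 2.6250, f(x_9) = 0.243957, coefficient = 2
x_10 = 2.7500, f(x_10) = 0.145665, coefficient = 1

I ≈ (0.125000/2) × 13.368984 = 0.835562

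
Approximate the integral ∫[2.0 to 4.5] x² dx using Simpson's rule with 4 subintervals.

f(x) = x²
a = 2.0, b = 4.5, n = 4
h = (b - a)/n = 0.625000

Simpson's rule: (h/3)[f(x₀) + 4f(x₁) + 2f(x₂) + ... + f(xₙ)]

x_0 = 2.0000, f(x_0) = 4.000000, coefficient = 1
x_1 = 2.6250, f(x_1) = 6.890625, coefficient = 4
x_2 = 3.2500, f(x_2) = 10.562500, coefficient = 2
x_3 = 3.8750, f(x_3) = 15.015625, coefficient = 4
x_4 = 4.5000, f(x_4) = 20.250000, coefficient = 1

I ≈ (0.625000/3) × 133.000000 = 27.708333
Exact value: 27.708333
Error: 0.000000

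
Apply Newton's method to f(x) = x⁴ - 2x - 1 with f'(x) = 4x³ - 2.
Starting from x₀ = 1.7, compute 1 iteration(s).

f(x) = x⁴ - 2x - 1
f'(x) = 4x³ - 2
x₀ = 1.7

Newton-Raphson formula: x_{n+1} = x_n - f(x_n)/f'(x_n)

Iteration 1:
  f(1.700000) = 3.952100
  f'(1.700000) = 17.652000
  x_1 = 1.700000 - 3.952100/17.652000 = 1.476110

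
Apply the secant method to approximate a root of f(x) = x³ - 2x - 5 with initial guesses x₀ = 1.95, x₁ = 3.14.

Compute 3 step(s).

f(x) = x³ - 2x - 5
x₀ = 1.95, x₁ = 3.14

Secant formula: x_{n+1} = x_n - f(x_n)(x_n - x_{n-1})/(f(x_n) - f(x_{n-1}))

Iteration 1:
  f(1.950000) = -1.485125
  f(3.140000) = 19.679144
  x_2 = 3.140000 - 19.679144×(3.140000 - 1.950000)/(19.679144 - (-1.485125))
       = 2.033504
Iteration 2:
  f(3.140000) = 19.679144
  f(2.033504) = -0.658188
  x_3 = 2.033504 - (-0.658188)×(2.033504 - 3.140000)/(-0.658188 - 19.679144)
       = 2.069314
Iteration 3:
  f(2.033504) = -0.658188
  f(2.069314) = -0.277700
  x_4 = 2.069314 - (-0.277700)×(2.069314 - 2.033504)/(-0.277700 - (-0.658188))
       = 2.095450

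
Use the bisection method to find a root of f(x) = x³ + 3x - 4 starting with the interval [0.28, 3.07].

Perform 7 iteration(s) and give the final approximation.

f(x) = x³ + 3x - 4
Initial interval: [0.28, 3.07]

Iteration 1:
  c_1 = (0.280000 + 3.070000)/2 = 1.675000
  f(c_1) = f(1.675000) = 5.724422
  f(a) × f(c) < 0, new interval: [0.280000, 1.675000]
Iteration 2:
  c_2 = (0.280000 + 1.675000)/2 = 0.977500
  f(c_2) = f(0.977500) = -0.133493
  f(a) × f(c) ≥ 0, new interval: [0.977500, 1.675000]
Iteration 3:
  c_3 = (0.977500 + 1.675000)/2 = 1.326250
  f(c_3) = f(1.326250) = 2.311543
  f(a) × f(c) < 0, new interval: [0.977500, 1.326250]
Iteration 4:
  c_4 = (0.977500 + 1.326250)/2 = 1.151875
  f(c_4) = f(1.151875) = 0.983951
  f(a) × f(c) < 0, new interval: [0.977500, 1.151875]
Iteration 5:
  c_5 = (0.977500 + 1.151875)/2 = 1.064688
  f(c_5) = f(1.064688) = 0.400949
  f(a) × f(c) < 0, new interval: [0.977500, 1.064688]
Iteration 6:
  c_6 = (0.977500 + 1.064688)/2 = 1.021094
  f(c_6) = f(1.021094) = 0.127907
  f(a) × f(c) < 0, new interval: [0.977500, 1.021094]
Iteration 7:
  c_7 = (0.977500 + 1.021094)/2 = 0.999297
  f(c_7) = f(0.999297) = -0.004217
  f(a) × f(c) ≥ 0, new interval: [0.999297, 1.021094]

After 7 iteration(s), the approximation is c_7 = 0.999297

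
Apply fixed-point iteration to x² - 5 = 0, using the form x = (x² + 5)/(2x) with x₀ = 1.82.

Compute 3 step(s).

Equation: x² - 5 = 0
Fixed-point form: x = (x² + 5)/(2x)
x₀ = 1.82

x_1 = g(1.820000) = 2.283626
x_2 = g(2.283626) = 2.236563
x_3 = g(2.236563) = 2.236068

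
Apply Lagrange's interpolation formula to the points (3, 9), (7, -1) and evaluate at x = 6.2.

Lagrange interpolation formula:
P(x) = Σ yᵢ × Lᵢ(x)
where Lᵢ(x) = Π_{j≠i} (x - xⱼ)/(xᵢ - xⱼ)

L_0(6.2) = (6.2 - 7)/(3 - 7) = 0.200000
L_1(6.2) = (6.2 - 3)/(7 - 3) = 0.800000

P(6.2) = 9×L_0(6.2) + (-1)×L_1(6.2)
P(6.2) = 1.000000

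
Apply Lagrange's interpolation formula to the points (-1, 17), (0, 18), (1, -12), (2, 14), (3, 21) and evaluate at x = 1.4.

Lagrange interpolation formula:
P(x) = Σ yᵢ × Lᵢ(x)
where Lᵢ(x) = Π_{j≠i} (x - xⱼ)/(xᵢ - xⱼ)

L_0(1.4) = (1.4 - 0)/(-1 - 0) × (1.4 - 1)/(-1 - 1) × (1.4 - 2)/(-1 - 2) × (1.4 - 3)/(-1 - 3) = 0.022400
L_1(1.4) = (1.4 - (-1))/(0 - (-1)) × (1.4 - 1)/(0 - 1) × (1.4 - 2)/(0 - 2) × (1.4 - 3)/(0 - 3) = -0.153600
L_2(1.4) = (1.4 - (-1))/(1 - (-1)) × (1.4 - 0)/(1 - 0) × (1.4 - 2)/(1 - 2) × (1.4 - 3)/(1 - 3) = 0.806400
L_3(1.4) = (1.4 - (-1))/(2 - (-1)) × (1.4 - 0)/(2 - 0) × (1.4 - 1)/(2 - 1) × (1.4 - 3)/(2 - 3) = 0.358400
L_4(1.4) = (1.4 - (-1))/(3 - (-1)) × (1.4 - 0)/(3 - 0) × (1.4 - 1)/(3 - 1) × (1.4 - 2)/(3 - 2) = -0.033600

P(1.4) = 17×L_0(1.4) + 18×L_1(1.4) + (-12)×L_2(1.4) + 14×L_3(1.4) + 21×L_4(1.4)
P(1.4) = -7.748800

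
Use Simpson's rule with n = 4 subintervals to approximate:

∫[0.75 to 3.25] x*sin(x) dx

f(x) = x*sin(x)
a = 0.75, b = 3.25, n = 4
h = (b - a)/n = 0.625000

Simpson's rule: (h/3)[f(x₀) + 4f(x₁) + 2f(x₂) + ... + f(xₙ)]

x_0 = 0.7500, f(x_0) = 0.511229, coefficient = 1
x_1 = 1.3750, f(x_1) = 1.348728, coefficient = 4
x_2 = 2.0000, f(x_2) = 1.818595, coefficient = 2
x_3 = 2.6250, f(x_3) = 1.296541, coefficient = 4
x_4 = 3.2500, f(x_4) = -0.351634, coefficient = 1

I ≈ (0.625000/3) × 14.377860 = 2.995387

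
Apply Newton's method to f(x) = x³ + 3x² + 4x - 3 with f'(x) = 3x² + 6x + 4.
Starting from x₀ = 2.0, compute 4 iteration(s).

f(x) = x³ + 3x² + 4x - 3
f'(x) = 3x² + 6x + 4
x₀ = 2.0

Newton-Raphson formula: x_{n+1} = x_n - f(x_n)/f'(x_n)

Iteration 1:
  f(2.000000) = 25.000000
  f'(2.000000) = 28.000000
  x_1 = 2.000000 - 25.000000/28.000000 = 1.107143
Iteration 2:
  f(1.107143) = 6.462965
  f'(1.107143) = 14.320153
  x_2 = 1.107143 - 6.462965/14.320153 = 0.655823
Iteration 3:
  f(0.655823) = 1.195678
  f'(0.655823) = 9.225253
  x_3 = 0.655823 - 1.195678/9.225253 = 0.526214
Iteration 4:
  f(0.526214) = 0.081269
  f'(0.526214) = 7.987988
  x_4 = 0.526214 - 0.081269/7.987988 = 0.516040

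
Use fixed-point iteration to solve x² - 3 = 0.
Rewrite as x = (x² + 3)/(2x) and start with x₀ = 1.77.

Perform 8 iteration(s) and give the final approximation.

Equation: x² - 3 = 0
Fixed-point form: x = (x² + 3)/(2x)
x₀ = 1.77

x_1 = g(1.770000) = 1.732458
x_2 = g(1.732458) = 1.732051
x_3 = g(1.732051) = 1.732051
x_4 = g(1.732051) = 1.732051
x_5 = g(1.732051) = 1.732051
x_6 = g(1.732051) = 1.732051
x_7 = g(1.732051) = 1.732051
x_8 = g(1.732051) = 1.732051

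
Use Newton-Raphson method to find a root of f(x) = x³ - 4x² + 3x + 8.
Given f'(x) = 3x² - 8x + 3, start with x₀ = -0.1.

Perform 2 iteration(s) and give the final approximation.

f(x) = x³ - 4x² + 3x + 8
f'(x) = 3x² - 8x + 3
x₀ = -0.1

Newton-Raphson formula: x_{n+1} = x_n - f(x_n)/f'(x_n)

Iteration 1:
  f(-0.100000) = 7.659000
  f'(-0.100000) = 3.830000
  x_1 = -0.100000 - 7.659000/3.830000 = -2.099739
Iteration 2:
  f(-2.099739) = -25.192377
  f'(-2.099739) = 33.024622
  x_2 = -2.099739 - (-25.192377)/33.024622 = -1.336903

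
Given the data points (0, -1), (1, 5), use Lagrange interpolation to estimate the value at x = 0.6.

Lagrange interpolation formula:
P(x) = Σ yᵢ × Lᵢ(x)
where Lᵢ(x) = Π_{j≠i} (x - xⱼ)/(xᵢ - xⱼ)

L_0(0.6) = (0.6 - 1)/(0 - 1) = 0.400000
L_1(0.6) = (0.6 - 0)/(1 - 0) = 0.600000

P(0.6) = (-1)×L_0(0.6) + 5×L_1(0.6)
P(0.6) = 2.600000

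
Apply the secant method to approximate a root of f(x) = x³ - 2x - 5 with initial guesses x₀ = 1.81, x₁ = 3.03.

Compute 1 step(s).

f(x) = x³ - 2x - 5
x₀ = 1.81, x₁ = 3.03

Secant formula: x_{n+1} = x_n - f(x_n)(x_n - x_{n-1})/(f(x_n) - f(x_{n-1}))

Iteration 1:
  f(1.810000) = -2.690259
  f(3.030000) = 16.758127
  x_2 = 3.030000 - 16.758127×(3.030000 - 1.810000)/(16.758127 - (-2.690259))
       = 1.978760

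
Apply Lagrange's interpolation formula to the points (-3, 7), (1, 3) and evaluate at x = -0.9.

Lagrange interpolation formula:
P(x) = Σ yᵢ × Lᵢ(x)
where Lᵢ(x) = Π_{j≠i} (x - xⱼ)/(xᵢ - xⱼ)

L_0(-0.9) = (-0.9 - 1)/(-3 - 1) = 0.475000
L_1(-0.9) = (-0.9 - (-3))/(1 - (-3)) = 0.525000

P(-0.9) = 7×L_0(-0.9) + 3×L_1(-0.9)
P(-0.9) = 4.900000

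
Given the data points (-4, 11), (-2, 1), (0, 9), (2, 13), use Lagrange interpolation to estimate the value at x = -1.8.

Lagrange interpolation formula:
P(x) = Σ yᵢ × Lᵢ(x)
where Lᵢ(x) = Π_{j≠i} (x - xⱼ)/(xᵢ - xⱼ)

L_0(-1.8) = (-1.8 - (-2))/(-4 - (-2)) × (-1.8 - 0)/(-4 - 0) × (-1.8 - 2)/(-4 - 2) = -0.028500
L_1(-1.8) = (-1.8 - (-4))/(-2 - (-4)) × (-1.8 - 0)/(-2 - 0) × (-1.8 - 2)/(-2 - 2) = 0.940500
L_2(-1.8) = (-1.8 - (-4))/(0 - (-4)) × (-1.8 - (-2))/(0 - (-2)) × (-1.8 - 2)/(0 - 2) = 0.104500
L_3(-1.8) = (-1.8 - (-4))/(2 - (-4)) × (-1.8 - (-2))/(2 - (-2)) × (-1.8 - 0)/(2 - 0) = -0.016500

P(-1.8) = 11×L_0(-1.8) + 1×L_1(-1.8) + 9×L_2(-1.8) + 13×L_3(-1.8)
P(-1.8) = 1.353000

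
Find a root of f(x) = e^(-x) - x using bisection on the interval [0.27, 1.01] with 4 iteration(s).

f(x) = e^(-x) - x
Initial interval: [0.27, 1.01]

Iteration 1:
  c_1 = (0.270000 + 1.010000)/2 = 0.640000
  f(c_1) = f(0.640000) = -0.112708
  f(a) × f(c) < 0, new interval: [0.270000, 0.640000]
Iteration 2:
  c_2 = (0.270000 + 0.640000)/2 = 0.455000
  f(c_2) = f(0.455000) = 0.179448
  f(a) × f(c) ≥ 0, new interval: [0.455000, 0.640000]
Iteration 3:
  c_3 = (0.455000 + 0.640000)/2 = 0.547500
  f(c_3) = f(0.547500) = 0.030894
  f(a) × f(c) ≥ 0, new interval: [0.547500, 0.640000]
Iteration 4:
  c_4 = (0.547500 + 0.640000)/2 = 0.593750
  f(c_4) = f(0.593750) = -0.041498
  f(a) × f(c) < 0, new interval: [0.547500, 0.593750]

After 4 iteration(s), the approximation is c_4 = 0.593750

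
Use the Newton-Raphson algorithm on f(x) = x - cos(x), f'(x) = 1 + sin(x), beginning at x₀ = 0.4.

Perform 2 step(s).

f(x) = x - cos(x)
f'(x) = 1 + sin(x)
x₀ = 0.4

Newton-Raphson formula: x_{n+1} = x_n - f(x_n)/f'(x_n)

Iteration 1:
  f(0.400000) = -0.521061
  f'(0.400000) = 1.389418
  x_1 = 0.400000 - (-0.521061)/1.389418 = 0.775021
Iteration 2:
  f(0.775021) = 0.060615
  f'(0.775021) = 1.699731
  x_2 = 0.775021 - 0.060615/1.699731 = 0.739360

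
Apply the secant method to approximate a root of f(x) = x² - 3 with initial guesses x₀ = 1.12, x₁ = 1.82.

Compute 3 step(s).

f(x) = x² - 3
x₀ = 1.12, x₁ = 1.82

Secant formula: x_{n+1} = x_n - f(x_n)(x_n - x_{n-1})/(f(x_n) - f(x_{n-1}))

Iteration 1:
  f(1.120000) = -1.745600
  f(1.820000) = 0.312400
  x_2 = 1.820000 - 0.312400×(1.820000 - 1.120000)/(0.312400 - (-1.745600))
       = 1.713741
Iteration 2:
  f(1.820000) = 0.312400
  f(1.713741) = -0.063090
  x_3 = 1.713741 - (-0.063090)×(1.713741 - 1.820000)/(-0.063090 - 0.312400)
       = 1.731595
Iteration 3:
  f(1.713741) = -0.063090
  f(1.731595) = -0.001578
  x_4 = 1.731595 - (-0.001578)×(1.731595 - 1.713741)/(-0.001578 - (-0.063090))
       = 1.732053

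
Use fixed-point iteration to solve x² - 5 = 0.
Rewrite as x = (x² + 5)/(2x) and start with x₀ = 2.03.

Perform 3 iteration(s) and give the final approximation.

Equation: x² - 5 = 0
Fixed-point form: x = (x² + 5)/(2x)
x₀ = 2.03

x_1 = g(2.030000) = 2.246527
x_2 = g(2.246527) = 2.236092
x_3 = g(2.236092) = 2.236068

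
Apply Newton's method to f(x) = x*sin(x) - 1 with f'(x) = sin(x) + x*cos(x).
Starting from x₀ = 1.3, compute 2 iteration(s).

f(x) = x*sin(x) - 1
f'(x) = sin(x) + x*cos(x)
x₀ = 1.3

Newton-Raphson formula: x_{n+1} = x_n - f(x_n)/f'(x_n)

Iteration 1:
  f(1.300000) = 0.252626
  f'(1.300000) = 1.311307
  x_1 = 1.300000 - 0.252626/1.311307 = 1.107348
Iteration 2:
  f(1.107348) = -0.009459
  f'(1.107348) = 1.389540
  x_2 = 1.107348 - (-0.009459)/1.389540 = 1.114155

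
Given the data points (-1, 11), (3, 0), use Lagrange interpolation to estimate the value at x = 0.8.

Lagrange interpolation formula:
P(x) = Σ yᵢ × Lᵢ(x)
where Lᵢ(x) = Π_{j≠i} (x - xⱼ)/(xᵢ - xⱼ)

L_0(0.8) = (0.8 - 3)/(-1 - 3) = 0.550000
L_1(0.8) = (0.8 - (-1))/(3 - (-1)) = 0.450000

P(0.8) = 11×L_0(0.8) + 0×L_1(0.8)
P(0.8) = 6.050000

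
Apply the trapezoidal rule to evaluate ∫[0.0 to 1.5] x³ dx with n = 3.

f(x) = x³
a = 0.0, b = 1.5, n = 3
h = (b - a)/n = 0.500000

Trapezoidal rule: (h/2)[f(x₀) + 2f(x₁) + 2f(x₂) + ... + f(xₙ)]

x_0 = 0.0000, f(x_0) = 0.000000, coefficient = 1
x_1 = 0.5000, f(x_1) = 0.125000, coefficient = 2
x_2 = 1.0000, f(x_2) = 1.000000, coefficient = 2
x_3 = 1.5000, f(x_3) = 3.375000, coefficient = 1

I ≈ (0.500000/2) × 5.625000 = 1.406250
Exact value: 1.265625
Error: 0.140625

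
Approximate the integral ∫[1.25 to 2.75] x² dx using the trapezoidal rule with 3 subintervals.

f(x) = x²
a = 1.25, b = 2.75, n = 3
h = (b - a)/n = 0.500000

Trapezoidal rule: (h/2)[f(x₀) + 2f(x₁) + 2f(x₂) + ... + f(xₙ)]

x_0 = 1.2500, f(x_0) = 1.562500, coefficient = 1
x_1 = 1.7500, f(x_1) = 3.062500, coefficient = 2
x_2 = 2.2500, f(x_2) = 5.062500, coefficient = 2
x_3 = 2.7500, f(x_3) = 7.562500, coefficient = 1

I ≈ (0.500000/2) × 25.375000 = 6.343750
Exact value: 6.281250
Error: 0.062500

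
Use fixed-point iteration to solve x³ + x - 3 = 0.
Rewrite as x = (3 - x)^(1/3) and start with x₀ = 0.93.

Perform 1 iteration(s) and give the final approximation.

Equation: x³ + x - 3 = 0
Fixed-point form: x = (3 - x)^(1/3)
x₀ = 0.93

x_1 = g(0.930000) = 1.274452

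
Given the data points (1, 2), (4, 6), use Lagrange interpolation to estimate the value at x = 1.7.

Lagrange interpolation formula:
P(x) = Σ yᵢ × Lᵢ(x)
where Lᵢ(x) = Π_{j≠i} (x - xⱼ)/(xᵢ - xⱼ)

L_0(1.7) = (1.7 - 4)/(1 - 4) = 0.766667
L_1(1.7) = (1.7 - 1)/(4 - 1) = 0.233333

P(1.7) = 2×L_0(1.7) + 6×L_1(1.7)
P(1.7) = 2.933333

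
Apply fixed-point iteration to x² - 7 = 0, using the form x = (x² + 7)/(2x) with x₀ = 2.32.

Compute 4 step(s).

Equation: x² - 7 = 0
Fixed-point form: x = (x² + 7)/(2x)
x₀ = 2.32

x_1 = g(2.320000) = 2.668621
x_2 = g(2.668621) = 2.645849
x_3 = g(2.645849) = 2.645751
x_4 = g(2.645751) = 2.645751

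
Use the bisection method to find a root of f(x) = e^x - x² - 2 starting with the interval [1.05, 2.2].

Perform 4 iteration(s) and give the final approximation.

f(x) = e^x - x² - 2
Initial interval: [1.05, 2.2]

Iteration 1:
  c_1 = (1.050000 + 2.200000)/2 = 1.625000
  f(c_1) = f(1.625000) = 0.437794
  f(a) × f(c) < 0, new interval: [1.050000, 1.625000]
Iteration 2:
  c_2 = (1.050000 + 1.625000)/2 = 1.337500
  f(c_2) = f(1.337500) = 0.020602
  f(a) × f(c) < 0, new interval: [1.050000, 1.337500]
Iteration 3:
  c_3 = (1.050000 + 1.337500)/2 = 1.193750
  f(c_3) = f(1.193750) = -0.125608
  f(a) × f(c) ≥ 0, new interval: [1.193750, 1.337500]
Iteration 4:
  c_4 = (1.193750 + 1.337500)/2 = 1.265625
  f(c_4) = f(1.265625) = -0.056499
  f(a) × f(c) ≥ 0, new interval: [1.265625, 1.337500]

After 4 iteration(s), the approximation is c_4 = 1.265625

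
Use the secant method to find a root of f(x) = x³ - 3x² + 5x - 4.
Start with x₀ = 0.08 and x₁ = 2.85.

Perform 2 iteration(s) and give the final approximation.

f(x) = x³ - 3x² + 5x - 4
x₀ = 0.08, x₁ = 2.85

Secant formula: x_{n+1} = x_n - f(x_n)(x_n - x_{n-1})/(f(x_n) - f(x_{n-1}))

Iteration 1:
  f(0.080000) = -3.618688
  f(2.850000) = 9.031625
  x_2 = 2.850000 - 9.031625×(2.850000 - 0.080000)/(9.031625 - (-3.618688))
       = 0.872373
Iteration 2:
  f(2.850000) = 9.031625
  f(0.872373) = -1.257333
  x_3 = 0.872373 - (-1.257333)×(0.872373 - 2.850000)/(-1.257333 - 9.031625)
       = 1.114043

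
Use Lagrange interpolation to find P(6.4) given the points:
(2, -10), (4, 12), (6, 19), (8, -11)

Lagrange interpolation formula:
P(x) = Σ yᵢ × Lᵢ(x)
where Lᵢ(x) = Π_{j≠i} (x - xⱼ)/(xᵢ - xⱼ)

L_0(6.4) = (6.4 - 4)/(2 - 4) × (6.4 - 6)/(2 - 6) × (6.4 - 8)/(2 - 8) = 0.032000
L_1(6.4) = (6.4 - 2)/(4 - 2) × (6.4 - 6)/(4 - 6) × (6.4 - 8)/(4 - 8) = -0.176000
L_2(6.4) = (6.4 - 2)/(6 - 2) × (6.4 - 4)/(6 - 4) × (6.4 - 8)/(6 - 8) = 1.056000
L_3(6.4) = (6.4 - 2)/(8 - 2) × (6.4 - 4)/(8 - 4) × (6.4 - 6)/(8 - 6) = 0.088000

P(6.4) = (-10)×L_0(6.4) + 12×L_1(6.4) + 19×L_2(6.4) + (-11)×L_3(6.4)
P(6.4) = 16.664000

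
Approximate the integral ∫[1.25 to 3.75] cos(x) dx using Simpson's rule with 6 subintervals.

f(x) = cos(x)
a = 1.25, b = 3.75, n = 6
h = (b - a)/n = 0.416667

Simpson's rule: (h/3)[f(x₀) + 4f(x₁) + 2f(x₂) + ... + f(xₙ)]

x_0 = 1.2500, f(x_0) = 0.315322, coefficient = 1
x_1 = 1.6667, f(x_1) = -0.095724, coefficient = 4
x_2 = 2.0833, f(x_2) = -0.490390, coefficient = 2
x_3 = 2.5000, f(x_3) = -0.801144, coefficient = 4
x_4 = 2.9167, f(x_4) = -0.974811, coefficient = 2
x_5 = 3.3333, f(x_5) = -0.981674, coefficient = 4
x_6 = 3.7500, f(x_6) = -0.820559, coefficient = 1

I ≈ (0.416667/3) × -10.949803 = -1.520806
Exact value: -1.520546
Error: 0.000260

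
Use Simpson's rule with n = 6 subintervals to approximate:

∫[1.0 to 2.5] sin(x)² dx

f(x) = sin(x)²
a = 1.0, b = 2.5, n = 6
h = (b - a)/n = 0.250000

Simpson's rule: (h/3)[f(x₀) + 4f(x₁) + 2f(x₂) + ... + f(xₙ)]

x_0 = 1.0000, f(x_0) = 0.708073, coefficient = 1
x_1 = 1.2500, f(x_1) = 0.900572, coefficient = 4
x_2 = 1.5000, f(x_2) = 0.994996, coefficient = 2
x_3 = 1.7500, f(x_3) = 0.968228, coefficient = 4
x_4 = 2.0000, f(x_4) = 0.826822, coefficient = 2
x_5 = 2.2500, f(x_5) = 0.605398, coefficient = 4
x_6 = 2.5000, f(x_6) = 0.358169, coefficient = 1

I ≈ (0.250000/3) × 14.606671 = 1.217223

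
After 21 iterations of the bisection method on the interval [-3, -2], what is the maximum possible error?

Bisection error bound: |error| ≤ (b-a)/2^n
|error| ≤ (-2 - (-3))/2^21 = 1/2^21
|error| ≤ 0.0000004768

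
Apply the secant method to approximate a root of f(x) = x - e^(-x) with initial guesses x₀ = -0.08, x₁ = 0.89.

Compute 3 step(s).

f(x) = x - e^(-x)
x₀ = -0.08, x₁ = 0.89

Secant formula: x_{n+1} = x_n - f(x_n)(x_n - x_{n-1})/(f(x_n) - f(x_{n-1}))

Iteration 1:
  f(-0.080000) = -1.163287
  f(0.890000) = 0.479344
  x_2 = 0.890000 - 0.479344×(0.890000 - (-0.080000))/(0.479344 - (-1.163287))
       = 0.606940
Iteration 2:
  f(0.890000) = 0.479344
  f(0.606940) = 0.061923
  x_3 = 0.606940 - 0.061923×(0.606940 - 0.890000)/(0.061923 - 0.479344)
       = 0.564948
Iteration 3:
  f(0.606940) = 0.061923
  f(0.564948) = -0.003441
  x_4 = 0.564948 - (-0.003441)×(0.564948 - 0.606940)/(-0.003441 - 0.061923)
       = 0.567159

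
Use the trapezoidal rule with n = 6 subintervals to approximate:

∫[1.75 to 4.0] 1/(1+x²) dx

f(x) = 1/(1+x²)
a = 1.75, b = 4.0, n = 6
h = (b - a)/n = 0.375000

Trapezoidal rule: (h/2)[f(x₀) + 2f(x₁) + 2f(x₂) + ... + f(xₙ)]

x_0 = 1.7500, f(x_0) = 0.246154, coefficient = 1
x_1 = 2.1250, f(x_1) = 0.181303, coefficient = 2
x_2 = 2.5000, f(x_2) = 0.137931, coefficient = 2
x_3 = 2.8750, f(x_3) = 0.107926, coefficient = 2
x_4 = 3.2500, f(x_4) = 0.086486, coefficient = 2
x_5 = 3.6250, f(x_5) = 0.070718, coefficient = 2
x_6 = 4.0000, f(x_6) = 0.058824, coefficient = 1

I ≈ (0.375000/2) × 1.473707 = 0.276320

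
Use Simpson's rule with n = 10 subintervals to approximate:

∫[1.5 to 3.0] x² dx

f(x) = x²
a = 1.5, b = 3.0, n = 10
h = (b - a)/n = 0.150000

Simpson's rule: (h/3)[f(x₀) + 4f(x₁) + 2f(x₂) + ... + f(xₙ)]

x_0 = 1.5000, f(x_0) = 2.250000, coefficient = 1
x_1 = 1.6500, f(x_1) = 2.722500, coefficient = 4
x_2 = 1.8000, f(x_2) = 3.240000, coefficient = 2
x_3 = 1.9500, f(x_3) = 3.802500, coefficient = 4
x_4 = 2.1000, f(x_4) = 4.410000, coefficient = 2
x_5 = 2.2500, f(x_5) = 5.062500, coefficient = 4
x_6 = 2.4000, f(x_6) = 5.760000, coefficient = 2
x_7 = 2.5500, f(x_7) = 6.502500, coefficient = 4
x_8 = 2.7000, f(x_8) = 7.290000, coefficient = 2
x_9 = 2.8500, f(x_9) = 8.122500, coefficient = 4
x_10 = 3.0000, f(x_10) = 9.000000, coefficient = 1

I ≈ (0.150000/3) × 157.500000 = 7.875000
Exact value: 7.875000
Error: 0.000000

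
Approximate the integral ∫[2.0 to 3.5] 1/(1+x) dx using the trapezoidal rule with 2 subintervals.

f(x) = 1/(1+x)
a = 2.0, b = 3.5, n = 2
h = (b - a)/n = 0.750000

Trapezoidal rule: (h/2)[f(x₀) + 2f(x₁) + 2f(x₂) + ... + f(xₙ)]

x_0 = 2.0000, f(x_0) = 0.333333, coefficient = 1
x_1 = 2.7500, f(x_1) = 0.266667, coefficient = 2
x_2 = 3.5000, f(x_2) = 0.222222, coefficient = 1

I ≈ (0.750000/2) × 1.088889 = 0.408333
Exact value: 0.405465
Error: 0.002868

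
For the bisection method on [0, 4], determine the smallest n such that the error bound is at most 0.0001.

We need (b-a)/2^n ≤ 0.0001
(4 - 0)/2^n ≤ 0.0001
4/2^n ≤ 0.0001
2^n ≥ 40000
n ≥ log₂(40000) = 15.29
n ≥ 16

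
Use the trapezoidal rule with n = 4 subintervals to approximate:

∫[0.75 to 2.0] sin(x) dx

f(x) = sin(x)
a = 0.75, b = 2.0, n = 4
h = (b - a)/n = 0.312500

Trapezoidal rule: (h/2)[f(x₀) + 2f(x₁) + 2f(x₂) + ... + f(xₙ)]

x_0 = 0.7500, f(x_0) = 0.681639, coefficient = 1
x_1 = 1.0625, f(x_1) = 0.873575, coefficient = 2
x_2 = 1.3750, f(x_2) = 0.980893, coefficient = 2
x_3 = 1.6875, f(x_3) = 0.993198, coefficient = 2
x_4 = 2.0000, f(x_4) = 0.909297, coefficient = 1

I ≈ (0.312500/2) × 7.286268 = 1.138479
Exact value: 1.147836
Error: 0.009356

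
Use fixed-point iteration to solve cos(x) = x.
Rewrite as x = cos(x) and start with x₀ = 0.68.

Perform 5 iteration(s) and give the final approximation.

Equation: cos(x) = x
Fixed-point form: x = cos(x)
x₀ = 0.68

x_1 = g(0.680000) = 0.777573
x_2 = g(0.777573) = 0.712618
x_3 = g(0.712618) = 0.756652
x_4 = g(0.756652) = 0.727138
x_5 = g(0.727138) = 0.747080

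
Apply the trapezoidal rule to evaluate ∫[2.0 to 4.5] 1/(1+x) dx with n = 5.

f(x) = 1/(1+x)
a = 2.0, b = 4.5, n = 5
h = (b - a)/n = 0.500000

Trapezoidal rule: (h/2)[f(x₀) + 2f(x₁) + 2f(x₂) + ... + f(xₙ)]

x_0 = 2.0000, f(x_0) = 0.333333, coefficient = 1
x_1 = 2.5000, f(x_1) = 0.285714, coefficient = 2
x_2 = 3.0000, f(x_2) = 0.250000, coefficient = 2
x_3 = 3.5000, f(x_3) = 0.222222, coefficient = 2
x_4 = 4.0000, f(x_4) = 0.200000, coefficient = 2
x_5 = 4.5000, f(x_5) = 0.181818, coefficient = 1

I ≈ (0.500000/2) × 2.431025 = 0.607756
Exact value: 0.606136
Error: 0.001620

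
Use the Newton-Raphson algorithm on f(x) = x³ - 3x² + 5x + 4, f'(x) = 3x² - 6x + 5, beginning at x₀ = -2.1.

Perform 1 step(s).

f(x) = x³ - 3x² + 5x + 4
f'(x) = 3x² - 6x + 5
x₀ = -2.1

Newton-Raphson formula: x_{n+1} = x_n - f(x_n)/f'(x_n)

Iteration 1:
  f(-2.100000) = -28.991000
  f'(-2.100000) = 30.830000
  x_1 = -2.100000 - (-28.991000)/30.830000 = -1.159650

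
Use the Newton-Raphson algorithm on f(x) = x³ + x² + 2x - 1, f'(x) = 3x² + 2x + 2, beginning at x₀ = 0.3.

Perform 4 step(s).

f(x) = x³ + x² + 2x - 1
f'(x) = 3x² + 2x + 2
x₀ = 0.3

Newton-Raphson formula: x_{n+1} = x_n - f(x_n)/f'(x_n)

Iteration 1:
  f(0.300000) = -0.283000
  f'(0.300000) = 2.870000
  x_1 = 0.300000 - (-0.283000)/2.870000 = 0.398606
Iteration 2:
  f(0.398606) = 0.019433
  f'(0.398606) = 3.273873
  x_2 = 0.398606 - 0.019433/3.273873 = 0.392671
Iteration 3:
  f(0.392671) = 0.000077
  f'(0.392671) = 3.247912
  x_3 = 0.392671 - 0.000077/3.247912 = 0.392647
Iteration 4:
  f(0.392647) = 0.000000
  f'(0.392647) = 3.247808
  x_4 = 0.392647 - 0.000000/3.247808 = 0.392647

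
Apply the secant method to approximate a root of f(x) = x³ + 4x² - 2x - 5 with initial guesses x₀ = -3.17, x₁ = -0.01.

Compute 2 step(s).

f(x) = x³ + 4x² - 2x - 5
x₀ = -3.17, x₁ = -0.01

Secant formula: x_{n+1} = x_n - f(x_n)(x_n - x_{n-1})/(f(x_n) - f(x_{n-1}))

Iteration 1:
  f(-3.170000) = 9.680587
  f(-0.010000) = -4.979601
  x_2 = -0.010000 - (-4.979601)×(-0.010000 - (-3.170000))/(-4.979601 - 9.680587)
       = -1.083352
Iteration 2:
  f(-0.010000) = -4.979601
  f(-1.083352) = 0.589831
  x_3 = -1.083352 - 0.589831×(-1.083352 - (-0.010000))/(0.589831 - (-4.979601))
       = -0.969678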